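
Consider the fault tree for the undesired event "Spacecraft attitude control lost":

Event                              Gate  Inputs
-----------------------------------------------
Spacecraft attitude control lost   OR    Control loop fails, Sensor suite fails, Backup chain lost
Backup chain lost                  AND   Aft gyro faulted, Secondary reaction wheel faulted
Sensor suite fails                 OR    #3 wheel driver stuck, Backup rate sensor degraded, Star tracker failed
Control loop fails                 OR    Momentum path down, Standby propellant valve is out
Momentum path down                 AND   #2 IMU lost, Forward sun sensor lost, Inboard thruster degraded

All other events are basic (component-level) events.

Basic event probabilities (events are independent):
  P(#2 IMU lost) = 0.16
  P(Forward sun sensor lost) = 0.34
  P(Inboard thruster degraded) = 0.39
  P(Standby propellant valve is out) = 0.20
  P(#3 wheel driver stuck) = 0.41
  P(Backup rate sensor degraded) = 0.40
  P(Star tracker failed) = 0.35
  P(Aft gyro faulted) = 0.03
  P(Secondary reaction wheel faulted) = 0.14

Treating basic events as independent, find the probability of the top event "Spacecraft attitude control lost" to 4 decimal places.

0.8206

P(Momentum path down) [AND] = 0.16 × 0.34 × 0.39 = 0.021216
P(Control loop fails) [OR] = 1 − (1−0.021216) × (1−0.20) = 0.216973
P(Sensor suite fails) [OR] = 1 − (1−0.41) × (1−0.40) × (1−0.35) = 0.769900
P(Backup chain lost) [AND] = 0.03 × 0.14 = 0.004200
P(Spacecraft attitude control lost) [OR] = 1 − (1−0.216973) × (1−0.769900) × (1−0.004200) = 0.820582
Rounded to 4 decimal places: P(Spacecraft attitude control lost) ≈ 0.8206.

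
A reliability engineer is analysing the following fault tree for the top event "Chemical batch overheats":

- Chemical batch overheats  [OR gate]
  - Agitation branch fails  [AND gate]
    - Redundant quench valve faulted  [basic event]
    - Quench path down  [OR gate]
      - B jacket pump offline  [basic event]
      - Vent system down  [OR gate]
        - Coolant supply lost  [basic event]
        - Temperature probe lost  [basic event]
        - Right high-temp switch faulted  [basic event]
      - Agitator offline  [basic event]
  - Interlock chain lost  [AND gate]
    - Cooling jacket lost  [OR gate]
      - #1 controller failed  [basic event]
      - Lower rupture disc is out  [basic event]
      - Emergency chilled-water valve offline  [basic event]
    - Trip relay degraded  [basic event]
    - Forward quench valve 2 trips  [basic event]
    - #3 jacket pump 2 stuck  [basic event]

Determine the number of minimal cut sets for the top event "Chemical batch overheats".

8

Vent system down [OR]: union of children's cut sets → 3 cut set(s).
Quench path down [OR]: union of children's cut sets → 5 cut set(s).
Agitation branch fails [AND]: one cut set from each child combined → 1 × 5 = 5 cut set(s).
Cooling jacket lost [OR]: union of children's cut sets → 3 cut set(s).
Interlock chain lost [AND]: one cut set from each child combined → 3 × 1 × 1 × 1 = 3 cut set(s).
Chemical batch overheats [OR]: union of children's cut sets → 8 cut set(s).
Minimal cut sets: {B jacket pump offline, Redundant quench valve faulted}; {Coolant supply lost, Redundant quench valve faulted}; {Redundant quench valve faulted, Temperature probe lost}; {Redundant quench valve faulted, Right high-temp switch faulted}; {Agitator offline, Redundant quench valve faulted}; {#1 controller failed, #3 jacket pump 2 stuck, Forward quench valve 2 trips, Trip relay degraded}; {#3 jacket pump 2 stuck, Forward quench valve 2 trips, Lower rupture disc is out, Trip relay degraded}; {#3 jacket pump 2 stuck, Emergency chilled-water valve offline, Forward quench valve 2 trips, Trip relay degraded}.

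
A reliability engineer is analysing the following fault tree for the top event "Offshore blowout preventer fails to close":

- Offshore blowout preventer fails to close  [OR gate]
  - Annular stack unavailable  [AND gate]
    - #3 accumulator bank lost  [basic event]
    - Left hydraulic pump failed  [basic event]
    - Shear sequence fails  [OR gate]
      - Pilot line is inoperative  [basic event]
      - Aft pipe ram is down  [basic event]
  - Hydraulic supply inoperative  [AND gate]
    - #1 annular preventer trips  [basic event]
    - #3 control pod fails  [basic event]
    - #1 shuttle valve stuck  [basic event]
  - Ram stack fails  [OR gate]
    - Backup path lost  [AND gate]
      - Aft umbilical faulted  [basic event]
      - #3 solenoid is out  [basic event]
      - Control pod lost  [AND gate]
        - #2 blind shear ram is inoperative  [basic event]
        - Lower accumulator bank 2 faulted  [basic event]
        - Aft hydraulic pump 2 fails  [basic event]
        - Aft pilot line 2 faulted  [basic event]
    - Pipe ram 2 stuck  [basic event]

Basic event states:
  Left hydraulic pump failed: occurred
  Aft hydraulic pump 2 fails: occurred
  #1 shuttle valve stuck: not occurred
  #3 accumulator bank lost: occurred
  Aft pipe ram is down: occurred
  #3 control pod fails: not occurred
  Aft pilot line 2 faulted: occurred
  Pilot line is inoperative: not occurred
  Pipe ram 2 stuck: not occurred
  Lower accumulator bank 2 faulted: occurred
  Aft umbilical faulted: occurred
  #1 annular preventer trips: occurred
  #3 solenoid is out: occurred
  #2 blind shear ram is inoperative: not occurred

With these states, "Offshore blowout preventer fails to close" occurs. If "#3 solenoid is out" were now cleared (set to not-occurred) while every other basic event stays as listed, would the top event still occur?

Yes

Counterfactual: set "#3 solenoid is out" to not occurred.
Shear sequence fails [OR]: Pilot line is inoperative=not, Aft pipe ram is down=occurs → at least one input occurs → occurs.
Annular stack unavailable [AND]: #3 accumulator bank lost=occurs, Left hydraulic pump failed=occurs, Shear sequence fails=occurs → all inputs occur → occurs.
Hydraulic supply inoperative [AND]: #1 annular preventer trips=occurs, #3 control pod fails=not, #1 shuttle valve stuck=not → not all inputs occur → does not occur.
Control pod lost [AND]: #2 blind shear ram is inoperative=not, Lower accumulator bank 2 faulted=occurs, Aft hydraulic pump 2 fails=occurs, Aft pilot line 2 faulted=occurs → not all inputs occur → does not occur.
Backup path lost [AND]: Aft umbilical faulted=occurs, #3 solenoid is out=not, Control pod lost=not → not all inputs occur → does not occur.
Ram stack fails [OR]: Backup path lost=not, Pipe ram 2 stuck=not → no input occurs → does not occur.
Offshore blowout preventer fails to close [OR]: Annular stack unavailable=occurs, Hydraulic supply inoperative=not, Ram stack fails=not → at least one input occurs → occurs.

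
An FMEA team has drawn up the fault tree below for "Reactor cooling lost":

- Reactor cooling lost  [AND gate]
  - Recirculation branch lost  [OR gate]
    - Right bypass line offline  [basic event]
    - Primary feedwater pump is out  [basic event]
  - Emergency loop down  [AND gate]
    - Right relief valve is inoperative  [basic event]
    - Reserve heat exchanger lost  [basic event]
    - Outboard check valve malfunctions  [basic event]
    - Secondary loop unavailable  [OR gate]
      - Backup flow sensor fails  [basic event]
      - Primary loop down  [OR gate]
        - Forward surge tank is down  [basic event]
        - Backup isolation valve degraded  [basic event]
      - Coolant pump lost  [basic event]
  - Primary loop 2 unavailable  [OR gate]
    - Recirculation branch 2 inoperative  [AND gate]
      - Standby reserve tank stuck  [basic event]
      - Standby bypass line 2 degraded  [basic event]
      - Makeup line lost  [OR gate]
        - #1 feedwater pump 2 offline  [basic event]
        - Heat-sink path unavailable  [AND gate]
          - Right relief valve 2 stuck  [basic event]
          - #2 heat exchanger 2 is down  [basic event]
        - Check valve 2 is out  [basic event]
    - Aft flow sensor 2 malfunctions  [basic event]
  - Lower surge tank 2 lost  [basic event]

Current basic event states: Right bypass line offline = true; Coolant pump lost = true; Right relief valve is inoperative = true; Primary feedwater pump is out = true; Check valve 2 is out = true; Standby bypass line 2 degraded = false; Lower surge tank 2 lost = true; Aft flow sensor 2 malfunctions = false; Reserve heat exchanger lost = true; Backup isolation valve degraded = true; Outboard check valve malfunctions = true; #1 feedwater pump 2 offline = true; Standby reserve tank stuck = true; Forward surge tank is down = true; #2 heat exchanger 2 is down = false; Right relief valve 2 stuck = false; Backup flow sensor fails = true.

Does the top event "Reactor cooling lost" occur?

Recirculation branch lost [OR]: Right bypass line offline=occurs, Primary feedwater pump is out=occurs → at least one input occurs → occurs.
Primary loop down [OR]: Forward surge tank is down=occurs, Backup isolation valve degraded=occurs → at least one input occurs → occurs.
Secondary loop unavailable [OR]: Backup flow sensor fails=occurs, Primary loop down=occurs, Coolant pump lost=occurs → at least one input occurs → occurs.
Emergency loop down [AND]: Right relief valve is inoperative=occurs, Reserve heat exchanger lost=occurs, Outboard check valve malfunctions=occurs, Secondary loop unavailable=occurs → all inputs occur → occurs.
Heat-sink path unavailable [AND]: Right relief valve 2 stuck=not, #2 heat exchanger 2 is down=not → not all inputs occur → does not occur.
Makeup line lost [OR]: #1 feedwater pump 2 offline=occurs, Heat-sink path unavailable=not, Check valve 2 is out=occurs → at least one input occurs → occurs.
Recirculation branch 2 inoperative [AND]: Standby reserve tank stuck=occurs, Standby bypass line 2 degraded=not, Makeup line lost=occurs → not all inputs occur → does not occur.
Primary loop 2 unavailable [OR]: Recirculation branch 2 inoperative=not, Aft flow sensor 2 malfunctions=not → no input occurs → does not occur.
Reactor cooling lost [AND]: Recirculation branch lost=occurs, Emergency loop down=occurs, Primary loop 2 unavailable=not, Lower surge tank 2 lost=occurs → not all inputs occur → does not occur.

No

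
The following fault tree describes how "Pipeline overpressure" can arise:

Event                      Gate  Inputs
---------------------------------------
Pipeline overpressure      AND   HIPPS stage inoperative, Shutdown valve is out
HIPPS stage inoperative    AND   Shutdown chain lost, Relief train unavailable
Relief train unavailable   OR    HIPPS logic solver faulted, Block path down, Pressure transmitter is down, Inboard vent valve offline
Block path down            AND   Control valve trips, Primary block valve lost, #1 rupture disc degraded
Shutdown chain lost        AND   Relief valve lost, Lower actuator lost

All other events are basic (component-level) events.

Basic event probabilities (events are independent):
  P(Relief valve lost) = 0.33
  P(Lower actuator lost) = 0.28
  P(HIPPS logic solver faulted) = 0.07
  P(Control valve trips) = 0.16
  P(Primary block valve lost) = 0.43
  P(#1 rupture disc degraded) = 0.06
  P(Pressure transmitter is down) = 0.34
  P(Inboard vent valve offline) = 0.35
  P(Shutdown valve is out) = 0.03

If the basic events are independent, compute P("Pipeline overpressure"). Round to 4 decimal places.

0.0017

P(Shutdown chain lost) [AND] = 0.33 × 0.28 = 0.092400
P(Block path down) [AND] = 0.16 × 0.43 × 0.06 = 0.004128
P(Relief train unavailable) [OR] = 1 − (1−0.07) × (1−0.004128) × (1−0.34) × (1−0.35) = 0.602677
P(HIPPS stage inoperative) [AND] = 0.092400 × 0.602677 = 0.055687
P(Pipeline overpressure) [AND] = 0.055687 × 0.03 = 0.001671
Rounded to 4 decimal places: P(Pipeline overpressure) ≈ 0.0017.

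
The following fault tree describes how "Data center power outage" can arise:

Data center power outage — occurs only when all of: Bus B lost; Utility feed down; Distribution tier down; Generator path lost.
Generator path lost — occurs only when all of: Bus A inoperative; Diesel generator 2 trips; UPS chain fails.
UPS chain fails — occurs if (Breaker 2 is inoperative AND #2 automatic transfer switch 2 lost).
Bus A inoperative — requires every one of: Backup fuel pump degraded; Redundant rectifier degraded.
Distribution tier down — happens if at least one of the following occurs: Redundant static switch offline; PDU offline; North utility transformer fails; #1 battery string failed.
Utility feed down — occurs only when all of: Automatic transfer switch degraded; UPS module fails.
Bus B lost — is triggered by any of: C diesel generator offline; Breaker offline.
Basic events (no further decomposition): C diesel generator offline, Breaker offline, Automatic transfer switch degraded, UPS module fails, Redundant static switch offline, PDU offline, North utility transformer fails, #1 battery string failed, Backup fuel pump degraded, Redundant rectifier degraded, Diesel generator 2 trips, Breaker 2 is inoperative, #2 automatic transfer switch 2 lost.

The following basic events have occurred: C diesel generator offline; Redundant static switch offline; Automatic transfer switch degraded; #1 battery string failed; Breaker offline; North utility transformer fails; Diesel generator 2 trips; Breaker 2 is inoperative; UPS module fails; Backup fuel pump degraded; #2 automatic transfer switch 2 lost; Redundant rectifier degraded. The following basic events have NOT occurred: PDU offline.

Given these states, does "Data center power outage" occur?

Bus B lost [OR]: C diesel generator offline=occurs, Breaker offline=occurs → at least one input occurs → occurs.
Utility feed down [AND]: Automatic transfer switch degraded=occurs, UPS module fails=occurs → all inputs occur → occurs.
Distribution tier down [OR]: Redundant static switch offline=occurs, PDU offline=not, North utility transformer fails=occurs, #1 battery string failed=occurs → at least one input occurs → occurs.
Bus A inoperative [AND]: Backup fuel pump degraded=occurs, Redundant rectifier degraded=occurs → all inputs occur → occurs.
UPS chain fails [AND]: Breaker 2 is inoperative=occurs, #2 automatic transfer switch 2 lost=occurs → all inputs occur → occurs.
Generator path lost [AND]: Bus A inoperative=occurs, Diesel generator 2 trips=occurs, UPS chain fails=occurs → all inputs occur → occurs.
Data center power outage [AND]: Bus B lost=occurs, Utility feed down=occurs, Distribution tier down=occurs, Generator path lost=occurs → all inputs occur → occurs.

Yes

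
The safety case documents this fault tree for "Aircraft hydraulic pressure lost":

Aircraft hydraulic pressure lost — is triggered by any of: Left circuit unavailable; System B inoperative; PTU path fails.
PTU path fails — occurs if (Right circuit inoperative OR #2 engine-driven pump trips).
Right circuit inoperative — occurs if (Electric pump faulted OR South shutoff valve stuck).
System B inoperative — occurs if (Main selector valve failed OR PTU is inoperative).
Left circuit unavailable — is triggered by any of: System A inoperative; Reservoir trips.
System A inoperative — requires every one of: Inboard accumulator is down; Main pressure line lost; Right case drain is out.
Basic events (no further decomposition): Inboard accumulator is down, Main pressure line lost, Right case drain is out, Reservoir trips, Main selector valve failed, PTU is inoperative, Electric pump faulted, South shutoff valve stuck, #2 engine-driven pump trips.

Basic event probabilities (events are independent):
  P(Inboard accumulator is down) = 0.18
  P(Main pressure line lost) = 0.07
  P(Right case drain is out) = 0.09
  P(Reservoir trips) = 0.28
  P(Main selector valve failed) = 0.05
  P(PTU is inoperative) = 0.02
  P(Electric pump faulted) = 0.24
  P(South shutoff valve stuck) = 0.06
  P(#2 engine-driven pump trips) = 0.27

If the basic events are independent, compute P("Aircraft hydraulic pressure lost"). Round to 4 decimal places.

P(System A inoperative) [AND] = 0.18 × 0.07 × 0.09 = 0.001134
P(Left circuit unavailable) [OR] = 1 − (1−0.001134) × (1−0.28) = 0.280816
P(System B inoperative) [OR] = 1 − (1−0.05) × (1−0.02) = 0.069000
P(Right circuit inoperative) [OR] = 1 − (1−0.24) × (1−0.06) = 0.285600
P(PTU path fails) [OR] = 1 − (1−0.285600) × (1−0.27) = 0.478488
P(Aircraft hydraulic pressure lost) [OR] = 1 − (1−0.280816) × (1−0.069000) × (1−0.478488) = 0.650816
Rounded to 4 decimal places: P(Aircraft hydraulic pressure lost) ≈ 0.6508.

0.6508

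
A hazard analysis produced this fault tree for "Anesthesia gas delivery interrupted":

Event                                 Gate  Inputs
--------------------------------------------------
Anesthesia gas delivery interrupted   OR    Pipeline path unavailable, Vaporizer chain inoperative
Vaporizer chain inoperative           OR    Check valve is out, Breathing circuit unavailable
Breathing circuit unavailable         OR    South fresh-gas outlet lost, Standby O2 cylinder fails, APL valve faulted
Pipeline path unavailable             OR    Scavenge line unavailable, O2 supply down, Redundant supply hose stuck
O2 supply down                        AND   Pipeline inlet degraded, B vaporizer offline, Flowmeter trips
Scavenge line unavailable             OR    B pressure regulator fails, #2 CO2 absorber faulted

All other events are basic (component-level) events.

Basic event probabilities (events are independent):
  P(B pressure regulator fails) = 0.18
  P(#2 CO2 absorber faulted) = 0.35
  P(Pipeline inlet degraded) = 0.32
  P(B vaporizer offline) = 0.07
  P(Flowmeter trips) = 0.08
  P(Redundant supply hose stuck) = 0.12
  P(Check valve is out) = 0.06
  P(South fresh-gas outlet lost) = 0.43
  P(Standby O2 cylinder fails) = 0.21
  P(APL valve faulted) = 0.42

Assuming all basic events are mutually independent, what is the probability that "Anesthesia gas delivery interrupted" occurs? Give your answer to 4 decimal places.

0.8851

P(Scavenge line unavailable) [OR] = 1 − (1−0.18) × (1−0.35) = 0.467000
P(O2 supply down) [AND] = 0.32 × 0.07 × 0.08 = 0.001792
P(Pipeline path unavailable) [OR] = 1 − (1−0.467000) × (1−0.001792) × (1−0.12) = 0.531801
P(Breathing circuit unavailable) [OR] = 1 − (1−0.43) × (1−0.21) × (1−0.42) = 0.738826
P(Vaporizer chain inoperative) [OR] = 1 − (1−0.06) × (1−0.738826) = 0.754496
P(Anesthesia gas delivery interrupted) [OR] = 1 − (1−0.531801) × (1−0.754496) = 0.885055
Rounded to 4 decimal places: P(Anesthesia gas delivery interrupted) ≈ 0.8851.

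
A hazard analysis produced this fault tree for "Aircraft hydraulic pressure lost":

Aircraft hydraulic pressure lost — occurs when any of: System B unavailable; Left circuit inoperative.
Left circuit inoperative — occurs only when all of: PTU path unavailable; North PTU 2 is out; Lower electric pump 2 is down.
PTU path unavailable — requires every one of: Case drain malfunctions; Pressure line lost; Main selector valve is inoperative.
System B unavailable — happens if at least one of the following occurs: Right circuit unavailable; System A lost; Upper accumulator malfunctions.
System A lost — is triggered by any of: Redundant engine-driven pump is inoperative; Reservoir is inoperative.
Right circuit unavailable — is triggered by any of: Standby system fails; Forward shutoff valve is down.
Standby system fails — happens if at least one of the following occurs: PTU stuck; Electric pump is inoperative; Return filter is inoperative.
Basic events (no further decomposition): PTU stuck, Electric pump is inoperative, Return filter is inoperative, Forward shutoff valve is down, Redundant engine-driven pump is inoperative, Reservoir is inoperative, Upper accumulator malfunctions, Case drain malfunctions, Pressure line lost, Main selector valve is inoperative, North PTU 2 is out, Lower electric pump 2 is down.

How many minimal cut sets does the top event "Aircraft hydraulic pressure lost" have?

8

Standby system fails [OR]: union of children's cut sets → 3 cut set(s).
Right circuit unavailable [OR]: union of children's cut sets → 4 cut set(s).
System A lost [OR]: union of children's cut sets → 2 cut set(s).
System B unavailable [OR]: union of children's cut sets → 7 cut set(s).
PTU path unavailable [AND]: one cut set from each child combined → 1 × 1 × 1 = 1 cut set(s).
Left circuit inoperative [AND]: one cut set from each child combined → 1 × 1 × 1 = 1 cut set(s).
Aircraft hydraulic pressure lost [OR]: union of children's cut sets → 8 cut set(s).
Minimal cut sets: {PTU stuck}; {Electric pump is inoperative}; {Return filter is inoperative}; {Forward shutoff valve is down}; {Redundant engine-driven pump is inoperative}; {Reservoir is inoperative}; {Upper accumulator malfunctions}; {Case drain malfunctions, Lower electric pump 2 is down, Main selector valve is inoperative, North PTU 2 is out, Pressure line lost}.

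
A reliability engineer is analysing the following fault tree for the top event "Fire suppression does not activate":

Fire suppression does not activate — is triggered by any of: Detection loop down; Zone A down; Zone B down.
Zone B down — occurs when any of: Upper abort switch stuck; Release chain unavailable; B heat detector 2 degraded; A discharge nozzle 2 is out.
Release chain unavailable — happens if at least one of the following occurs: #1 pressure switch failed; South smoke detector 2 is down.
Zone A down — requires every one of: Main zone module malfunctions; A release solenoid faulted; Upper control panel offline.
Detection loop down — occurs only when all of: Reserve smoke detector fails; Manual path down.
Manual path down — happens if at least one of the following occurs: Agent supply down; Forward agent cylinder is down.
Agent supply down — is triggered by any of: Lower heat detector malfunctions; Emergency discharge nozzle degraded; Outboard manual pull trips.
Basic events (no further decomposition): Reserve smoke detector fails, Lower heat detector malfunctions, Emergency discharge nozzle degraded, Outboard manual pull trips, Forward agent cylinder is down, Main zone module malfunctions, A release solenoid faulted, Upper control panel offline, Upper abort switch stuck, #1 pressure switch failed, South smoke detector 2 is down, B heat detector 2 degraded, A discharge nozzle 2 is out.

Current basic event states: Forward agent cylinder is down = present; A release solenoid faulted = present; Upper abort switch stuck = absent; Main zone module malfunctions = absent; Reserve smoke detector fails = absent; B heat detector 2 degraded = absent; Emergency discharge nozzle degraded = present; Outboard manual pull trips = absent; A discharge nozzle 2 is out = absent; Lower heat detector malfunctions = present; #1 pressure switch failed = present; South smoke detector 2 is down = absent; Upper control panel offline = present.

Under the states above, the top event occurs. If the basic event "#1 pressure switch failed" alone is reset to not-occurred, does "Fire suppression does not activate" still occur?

No

Counterfactual: set "#1 pressure switch failed" to not occurred.
Agent supply down [OR]: Lower heat detector malfunctions=occurs, Emergency discharge nozzle degraded=occurs, Outboard manual pull trips=not → at least one input occurs → occurs.
Manual path down [OR]: Agent supply down=occurs, Forward agent cylinder is down=occurs → at least one input occurs → occurs.
Detection loop down [AND]: Reserve smoke detector fails=not, Manual path down=occurs → not all inputs occur → does not occur.
Zone A down [AND]: Main zone module malfunctions=not, A release solenoid faulted=occurs, Upper control panel offline=occurs → not all inputs occur → does not occur.
Release chain unavailable [OR]: #1 pressure switch failed=not, South smoke detector 2 is down=not → no input occurs → does not occur.
Zone B down [OR]: Upper abort switch stuck=not, Release chain unavailable=not, B heat detector 2 degraded=not, A discharge nozzle 2 is out=not → no input occurs → does not occur.
Fire suppression does not activate [OR]: Detection loop down=not, Zone A down=not, Zone B down=not → no input occurs → does not occur.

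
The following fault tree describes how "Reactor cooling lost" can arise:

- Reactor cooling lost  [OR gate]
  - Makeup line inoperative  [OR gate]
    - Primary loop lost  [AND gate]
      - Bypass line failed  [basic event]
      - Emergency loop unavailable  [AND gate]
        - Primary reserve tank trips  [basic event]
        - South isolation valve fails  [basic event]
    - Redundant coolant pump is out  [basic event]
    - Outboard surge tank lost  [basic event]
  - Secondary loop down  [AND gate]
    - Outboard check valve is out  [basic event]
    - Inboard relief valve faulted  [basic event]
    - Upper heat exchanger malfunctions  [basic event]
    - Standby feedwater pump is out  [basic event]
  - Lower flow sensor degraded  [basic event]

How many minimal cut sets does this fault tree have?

Emergency loop unavailable [AND]: one cut set from each child combined → 1 × 1 = 1 cut set(s).
Primary loop lost [AND]: one cut set from each child combined → 1 × 1 = 1 cut set(s).
Makeup line inoperative [OR]: union of children's cut sets → 3 cut set(s).
Secondary loop down [AND]: one cut set from each child combined → 1 × 1 × 1 × 1 = 1 cut set(s).
Reactor cooling lost [OR]: union of children's cut sets → 5 cut set(s).
Minimal cut sets: {Bypass line failed, Primary reserve tank trips, South isolation valve fails}; {Redundant coolant pump is out}; {Outboard surge tank lost}; {Inboard relief valve faulted, Outboard check valve is out, Standby feedwater pump is out, Upper heat exchanger malfunctions}; {Lower flow sensor degraded}.

5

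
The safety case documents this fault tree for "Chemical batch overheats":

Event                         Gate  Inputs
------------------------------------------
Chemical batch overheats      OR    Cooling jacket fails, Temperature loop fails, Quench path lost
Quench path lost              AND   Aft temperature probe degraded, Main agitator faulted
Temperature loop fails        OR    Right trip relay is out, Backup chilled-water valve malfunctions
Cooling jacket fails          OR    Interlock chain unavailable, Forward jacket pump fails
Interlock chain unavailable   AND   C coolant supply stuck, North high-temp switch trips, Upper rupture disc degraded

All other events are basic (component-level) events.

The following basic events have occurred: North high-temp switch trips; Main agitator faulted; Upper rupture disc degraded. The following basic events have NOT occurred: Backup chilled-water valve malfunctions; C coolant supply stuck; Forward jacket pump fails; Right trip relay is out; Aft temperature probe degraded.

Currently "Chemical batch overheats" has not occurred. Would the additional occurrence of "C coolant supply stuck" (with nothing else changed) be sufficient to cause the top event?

Counterfactual: set "C coolant supply stuck" to occurred.
Interlock chain unavailable [AND]: C coolant supply stuck=occurs, North high-temp switch trips=occurs, Upper rupture disc degraded=occurs → all inputs occur → occurs.
Cooling jacket fails [OR]: Interlock chain unavailable=occurs, Forward jacket pump fails=not → at least one input occurs → occurs.
Temperature loop fails [OR]: Right trip relay is out=not, Backup chilled-water valve malfunctions=not → no input occurs → does not occur.
Quench path lost [AND]: Aft temperature probe degraded=not, Main agitator faulted=occurs → not all inputs occur → does not occur.
Chemical batch overheats [OR]: Cooling jacket fails=occurs, Temperature loop fails=not, Quench path lost=not → at least one input occurs → occurs.

Yes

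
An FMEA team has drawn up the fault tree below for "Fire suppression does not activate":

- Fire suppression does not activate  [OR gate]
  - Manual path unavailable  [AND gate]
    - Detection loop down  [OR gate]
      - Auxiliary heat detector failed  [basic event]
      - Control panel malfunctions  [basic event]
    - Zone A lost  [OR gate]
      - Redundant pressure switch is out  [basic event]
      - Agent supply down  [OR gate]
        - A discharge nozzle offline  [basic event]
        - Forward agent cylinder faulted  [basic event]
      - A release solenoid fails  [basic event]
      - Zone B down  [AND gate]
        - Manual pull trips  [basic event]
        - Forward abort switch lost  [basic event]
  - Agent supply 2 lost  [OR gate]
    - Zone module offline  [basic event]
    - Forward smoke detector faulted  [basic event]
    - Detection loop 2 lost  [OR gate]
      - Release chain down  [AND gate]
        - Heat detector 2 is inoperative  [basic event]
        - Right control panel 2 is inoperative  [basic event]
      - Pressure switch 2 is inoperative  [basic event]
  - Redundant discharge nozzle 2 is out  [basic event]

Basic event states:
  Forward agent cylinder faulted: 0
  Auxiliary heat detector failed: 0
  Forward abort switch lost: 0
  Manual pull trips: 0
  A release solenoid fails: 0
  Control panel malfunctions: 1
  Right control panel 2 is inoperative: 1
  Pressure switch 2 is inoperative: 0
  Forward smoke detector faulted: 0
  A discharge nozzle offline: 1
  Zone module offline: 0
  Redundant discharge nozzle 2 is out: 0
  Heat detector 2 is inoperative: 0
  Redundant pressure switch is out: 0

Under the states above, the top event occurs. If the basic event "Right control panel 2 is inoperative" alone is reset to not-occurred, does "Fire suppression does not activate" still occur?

Counterfactual: set "Right control panel 2 is inoperative" to not occurred.
Detection loop down [OR]: Auxiliary heat detector failed=not, Control panel malfunctions=occurs → at least one input occurs → occurs.
Agent supply down [OR]: A discharge nozzle offline=occurs, Forward agent cylinder faulted=not → at least one input occurs → occurs.
Zone B down [AND]: Manual pull trips=not, Forward abort switch lost=not → not all inputs occur → does not occur.
Zone A lost [OR]: Redundant pressure switch is out=not, Agent supply down=occurs, A release solenoid fails=not, Zone B down=not → at least one input occurs → occurs.
Manual path unavailable [AND]: Detection loop down=occurs, Zone A lost=occurs → all inputs occur → occurs.
Release chain down [AND]: Heat detector 2 is inoperative=not, Right control panel 2 is inoperative=not → not all inputs occur → does not occur.
Detection loop 2 lost [OR]: Release chain down=not, Pressure switch 2 is inoperative=not → no input occurs → does not occur.
Agent supply 2 lost [OR]: Zone module offline=not, Forward smoke detector faulted=not, Detection loop 2 lost=not → no input occurs → does not occur.
Fire suppression does not activate [OR]: Manual path unavailable=occurs, Agent supply 2 lost=not, Redundant discharge nozzle 2 is out=not → at least one input occurs → occurs.

Yes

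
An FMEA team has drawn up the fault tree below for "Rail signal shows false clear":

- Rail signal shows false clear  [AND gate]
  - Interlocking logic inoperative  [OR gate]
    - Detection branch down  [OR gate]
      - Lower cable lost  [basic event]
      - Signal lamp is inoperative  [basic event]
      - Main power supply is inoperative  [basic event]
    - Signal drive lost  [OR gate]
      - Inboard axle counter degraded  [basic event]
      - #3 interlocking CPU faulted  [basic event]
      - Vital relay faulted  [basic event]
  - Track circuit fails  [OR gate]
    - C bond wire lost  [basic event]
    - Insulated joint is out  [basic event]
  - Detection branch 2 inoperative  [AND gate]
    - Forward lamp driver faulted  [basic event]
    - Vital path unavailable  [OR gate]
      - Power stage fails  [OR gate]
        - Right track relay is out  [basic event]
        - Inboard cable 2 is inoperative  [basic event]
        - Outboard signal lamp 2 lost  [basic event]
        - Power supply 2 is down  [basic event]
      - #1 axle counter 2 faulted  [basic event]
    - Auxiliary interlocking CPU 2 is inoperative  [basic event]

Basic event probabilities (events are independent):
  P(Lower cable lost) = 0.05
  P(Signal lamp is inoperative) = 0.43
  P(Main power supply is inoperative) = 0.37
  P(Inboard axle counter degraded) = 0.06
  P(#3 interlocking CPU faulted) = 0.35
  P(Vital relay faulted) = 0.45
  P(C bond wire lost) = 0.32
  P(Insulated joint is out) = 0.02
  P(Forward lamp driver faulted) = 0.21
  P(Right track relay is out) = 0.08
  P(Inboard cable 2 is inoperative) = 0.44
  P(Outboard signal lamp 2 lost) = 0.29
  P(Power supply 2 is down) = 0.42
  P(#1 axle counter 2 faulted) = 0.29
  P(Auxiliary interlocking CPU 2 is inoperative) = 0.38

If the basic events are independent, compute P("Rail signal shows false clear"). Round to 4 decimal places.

0.0200

P(Detection branch down) [OR] = 1 − (1−0.05) × (1−0.43) × (1−0.37) = 0.658855
P(Signal drive lost) [OR] = 1 − (1−0.06) × (1−0.35) × (1−0.45) = 0.663950
P(Interlocking logic inoperative) [OR] = 1 − (1−0.658855) × (1−0.663950) = 0.885358
P(Track circuit fails) [OR] = 1 − (1−0.32) × (1−0.02) = 0.333600
P(Power stage fails) [OR] = 1 − (1−0.08) × (1−0.44) × (1−0.29) × (1−0.42) = 0.787841
P(Vital path unavailable) [OR] = 1 − (1−0.787841) × (1−0.29) = 0.849367
P(Detection branch 2 inoperative) [AND] = 0.21 × 0.849367 × 0.38 = 0.067779
P(Rail signal shows false clear) [AND] = 0.885358 × 0.333600 × 0.067779 = 0.020019
Rounded to 4 decimal places: P(Rail signal shows false clear) ≈ 0.0200.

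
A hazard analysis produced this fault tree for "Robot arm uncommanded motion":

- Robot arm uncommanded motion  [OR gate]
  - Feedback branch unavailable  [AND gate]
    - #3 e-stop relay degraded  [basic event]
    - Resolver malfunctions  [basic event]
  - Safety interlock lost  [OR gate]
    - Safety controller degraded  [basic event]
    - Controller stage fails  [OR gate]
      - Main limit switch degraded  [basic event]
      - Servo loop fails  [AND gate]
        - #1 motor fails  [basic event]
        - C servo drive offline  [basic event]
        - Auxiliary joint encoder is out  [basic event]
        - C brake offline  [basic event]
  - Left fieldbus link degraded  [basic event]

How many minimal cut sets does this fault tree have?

Feedback branch unavailable [AND]: one cut set from each child combined → 1 × 1 = 1 cut set(s).
Servo loop fails [AND]: one cut set from each child combined → 1 × 1 × 1 × 1 = 1 cut set(s).
Controller stage fails [OR]: union of children's cut sets → 2 cut set(s).
Safety interlock lost [OR]: union of children's cut sets → 3 cut set(s).
Robot arm uncommanded motion [OR]: union of children's cut sets → 5 cut set(s).
Minimal cut sets: {#3 e-stop relay degraded, Resolver malfunctions}; {Safety controller degraded}; {Main limit switch degraded}; {#1 motor fails, Auxiliary joint encoder is out, C brake offline, C servo drive offline}; {Left fieldbus link degraded}.

5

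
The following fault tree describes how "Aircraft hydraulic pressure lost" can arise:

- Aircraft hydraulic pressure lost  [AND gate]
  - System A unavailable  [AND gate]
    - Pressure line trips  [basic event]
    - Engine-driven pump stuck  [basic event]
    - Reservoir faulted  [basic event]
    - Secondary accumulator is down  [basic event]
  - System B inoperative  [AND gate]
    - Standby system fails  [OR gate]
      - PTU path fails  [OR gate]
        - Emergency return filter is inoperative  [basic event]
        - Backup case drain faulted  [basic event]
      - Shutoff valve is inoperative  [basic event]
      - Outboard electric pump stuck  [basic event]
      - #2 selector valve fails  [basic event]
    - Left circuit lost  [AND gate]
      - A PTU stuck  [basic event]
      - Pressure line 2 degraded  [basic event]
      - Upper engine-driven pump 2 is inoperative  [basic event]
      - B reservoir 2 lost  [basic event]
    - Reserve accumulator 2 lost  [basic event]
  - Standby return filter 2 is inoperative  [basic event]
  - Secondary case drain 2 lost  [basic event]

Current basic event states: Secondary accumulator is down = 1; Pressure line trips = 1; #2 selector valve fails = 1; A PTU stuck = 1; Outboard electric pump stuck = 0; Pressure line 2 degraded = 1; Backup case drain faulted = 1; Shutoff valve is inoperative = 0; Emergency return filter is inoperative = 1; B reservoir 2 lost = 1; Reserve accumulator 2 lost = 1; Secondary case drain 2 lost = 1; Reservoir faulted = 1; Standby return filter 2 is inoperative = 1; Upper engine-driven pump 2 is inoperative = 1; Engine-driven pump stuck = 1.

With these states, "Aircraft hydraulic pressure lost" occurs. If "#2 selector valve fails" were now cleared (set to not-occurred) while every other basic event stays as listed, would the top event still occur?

Counterfactual: set "#2 selector valve fails" to not occurred.
System A unavailable [AND]: Pressure line trips=occurs, Engine-driven pump stuck=occurs, Reservoir faulted=occurs, Secondary accumulator is down=occurs → all inputs occur → occurs.
PTU path fails [OR]: Emergency return filter is inoperative=occurs, Backup case drain faulted=occurs → at least one input occurs → occurs.
Standby system fails [OR]: PTU path fails=occurs, Shutoff valve is inoperative=not, Outboard electric pump stuck=not, #2 selector valve fails=not → at least one input occurs → occurs.
Left circuit lost [AND]: A PTU stuck=occurs, Pressure line 2 degraded=occurs, Upper engine-driven pump 2 is inoperative=occurs, B reservoir 2 lost=occurs → all inputs occur → occurs.
System B inoperative [AND]: Standby system fails=occurs, Left circuit lost=occurs, Reserve accumulator 2 lost=occurs → all inputs occur → occurs.
Aircraft hydraulic pressure lost [AND]: System A unavailable=occurs, System B inoperative=occurs, Standby return filter 2 is inoperative=occurs, Secondary case drain 2 lost=occurs → all inputs occur → occurs.

Yes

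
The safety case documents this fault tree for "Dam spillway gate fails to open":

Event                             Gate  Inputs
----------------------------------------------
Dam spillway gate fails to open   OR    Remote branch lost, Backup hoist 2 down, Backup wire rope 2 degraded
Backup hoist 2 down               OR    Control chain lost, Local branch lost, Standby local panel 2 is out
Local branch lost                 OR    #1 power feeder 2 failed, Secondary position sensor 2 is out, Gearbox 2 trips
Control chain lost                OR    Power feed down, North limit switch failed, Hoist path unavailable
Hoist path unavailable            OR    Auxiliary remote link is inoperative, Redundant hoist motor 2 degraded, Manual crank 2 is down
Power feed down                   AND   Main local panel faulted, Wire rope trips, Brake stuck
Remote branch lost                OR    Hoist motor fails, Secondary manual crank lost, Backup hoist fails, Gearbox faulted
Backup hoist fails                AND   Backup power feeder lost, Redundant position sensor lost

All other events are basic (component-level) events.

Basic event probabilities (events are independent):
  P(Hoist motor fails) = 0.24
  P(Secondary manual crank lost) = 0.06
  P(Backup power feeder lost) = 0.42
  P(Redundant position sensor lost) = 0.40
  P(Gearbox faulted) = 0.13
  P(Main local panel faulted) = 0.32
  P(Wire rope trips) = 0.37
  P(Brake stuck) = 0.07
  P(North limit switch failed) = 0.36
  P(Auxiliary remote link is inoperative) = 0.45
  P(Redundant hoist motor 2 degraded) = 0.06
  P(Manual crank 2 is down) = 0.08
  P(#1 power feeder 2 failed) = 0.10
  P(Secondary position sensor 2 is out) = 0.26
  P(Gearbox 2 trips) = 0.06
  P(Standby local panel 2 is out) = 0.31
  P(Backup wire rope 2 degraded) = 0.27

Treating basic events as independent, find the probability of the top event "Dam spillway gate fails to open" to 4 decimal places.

0.9508

P(Backup hoist fails) [AND] = 0.42 × 0.40 = 0.168000
P(Remote branch lost) [OR] = 1 − (1−0.24) × (1−0.06) × (1−0.168000) × (1−0.13) = 0.482889
P(Power feed down) [AND] = 0.32 × 0.37 × 0.07 = 0.008288
P(Hoist path unavailable) [OR] = 1 − (1−0.45) × (1−0.06) × (1−0.08) = 0.524360
P(Control chain lost) [OR] = 1 − (1−0.008288) × (1−0.36) × (1−0.524360) = 0.698113
P(Local branch lost) [OR] = 1 − (1−0.10) × (1−0.26) × (1−0.06) = 0.373960
P(Backup hoist 2 down) [OR] = 1 − (1−0.698113) × (1−0.373960) × (1−0.31) = 0.869595
P(Dam spillway gate fails to open) [OR] = 1 − (1−0.482889) × (1−0.869595) × (1−0.27) = 0.950773
Rounded to 4 decimal places: P(Dam spillway gate fails to open) ≈ 0.9508.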